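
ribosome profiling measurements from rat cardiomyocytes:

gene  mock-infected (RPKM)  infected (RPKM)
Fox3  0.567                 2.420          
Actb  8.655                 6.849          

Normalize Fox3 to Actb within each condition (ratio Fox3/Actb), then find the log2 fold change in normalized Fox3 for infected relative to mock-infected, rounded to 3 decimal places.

Fox3/Actb (mock-infected) = 0.567 / 8.655 = 0.065511
Fox3/Actb (infected) = 2.420 / 6.849 = 0.35334
Fold change = 0.35334 / 0.065511 = 5.3935
log2(5.3935) = 2.4312

2.431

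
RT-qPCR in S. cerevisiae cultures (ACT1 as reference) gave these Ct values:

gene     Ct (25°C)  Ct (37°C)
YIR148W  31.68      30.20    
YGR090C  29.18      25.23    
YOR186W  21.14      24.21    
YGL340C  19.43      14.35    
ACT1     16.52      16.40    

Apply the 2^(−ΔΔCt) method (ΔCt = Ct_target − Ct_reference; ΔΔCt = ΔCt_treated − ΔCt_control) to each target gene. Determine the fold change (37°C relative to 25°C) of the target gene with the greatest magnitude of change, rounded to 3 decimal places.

YIR148W: ΔΔCt = (30.20−16.40) − (31.68−16.52) = 13.80 − 15.16 = -1.36; fold change = 2^1.36 = 2.567
YGR090C: ΔΔCt = (25.23−16.40) − (29.18−16.52) = 8.83 − 12.66 = -3.83; fold change = 2^3.83 = 14.221
YOR186W: ΔΔCt = (24.21−16.40) − (21.14−16.52) = 7.81 − 4.62 = 3.19; fold change = 2^-3.19 = 0.110
YGL340C: ΔΔCt = (14.35−16.40) − (19.43−16.52) = -2.05 − 2.91 = -4.96; fold change = 2^4.96 = 31.125
YGL340C has the largest |ΔΔCt| = 4.96.

31.125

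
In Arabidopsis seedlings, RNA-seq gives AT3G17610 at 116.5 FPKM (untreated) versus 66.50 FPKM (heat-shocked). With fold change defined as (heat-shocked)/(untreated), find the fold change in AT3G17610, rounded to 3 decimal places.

0.571

Fold change = 66.50 / 116.5 = 0.5708
AT3G17610 is downregulated.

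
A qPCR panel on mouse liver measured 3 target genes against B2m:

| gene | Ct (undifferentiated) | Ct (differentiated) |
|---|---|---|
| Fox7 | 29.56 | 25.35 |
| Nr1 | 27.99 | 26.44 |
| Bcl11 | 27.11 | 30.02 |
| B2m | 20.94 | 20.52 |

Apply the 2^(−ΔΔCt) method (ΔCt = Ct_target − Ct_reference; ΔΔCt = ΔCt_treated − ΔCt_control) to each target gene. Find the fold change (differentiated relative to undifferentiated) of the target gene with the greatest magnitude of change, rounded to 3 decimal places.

13.833

Fox7: ΔΔCt = (25.35−20.52) − (29.56−20.94) = 4.83 − 8.62 = -3.79; fold change = 2^3.79 = 13.833
Nr1: ΔΔCt = (26.44−20.52) − (27.99−20.94) = 5.92 − 7.05 = -1.13; fold change = 2^1.13 = 2.189
Bcl11: ΔΔCt = (30.02−20.52) − (27.11−20.94) = 9.50 − 6.17 = 3.33; fold change = 2^-3.33 = 0.099
Fox7 has the largest |ΔΔCt| = 3.79.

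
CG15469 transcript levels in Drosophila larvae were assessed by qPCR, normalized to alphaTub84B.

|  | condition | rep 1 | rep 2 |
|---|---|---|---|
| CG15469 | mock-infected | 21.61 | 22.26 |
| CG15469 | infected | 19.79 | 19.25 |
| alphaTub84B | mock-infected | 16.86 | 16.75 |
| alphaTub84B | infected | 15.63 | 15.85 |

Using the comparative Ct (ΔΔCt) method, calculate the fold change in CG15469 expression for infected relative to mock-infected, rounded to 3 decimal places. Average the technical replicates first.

2.549

Mean Ct: CG15469 mock-infected 21.935; CG15469 infected 19.520; alphaTub84B mock-infected 16.805; alphaTub84B infected 15.740
ΔCt(mock-infected) = 21.935 − 16.805 = 5.130
ΔCt(infected) = 19.520 − 15.740 = 3.780
ΔΔCt = 3.780 − 5.130 = -1.350
Fold change = 2^(−(-1.350)) = 2^1.350 = 2.5491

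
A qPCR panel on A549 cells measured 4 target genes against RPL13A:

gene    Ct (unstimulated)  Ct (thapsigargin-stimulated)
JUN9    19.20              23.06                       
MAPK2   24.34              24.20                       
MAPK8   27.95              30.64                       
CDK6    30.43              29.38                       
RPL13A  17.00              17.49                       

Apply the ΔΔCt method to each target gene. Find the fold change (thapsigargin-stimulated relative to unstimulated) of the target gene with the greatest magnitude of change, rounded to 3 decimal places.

JUN9: ΔΔCt = (23.06−17.49) − (19.20−17.00) = 5.57 − 2.20 = 3.37; fold change = 2^-3.37 = 0.097
MAPK2: ΔΔCt = (24.20−17.49) − (24.34−17.00) = 6.71 − 7.34 = -0.63; fold change = 2^0.63 = 1.548
MAPK8: ΔΔCt = (30.64−17.49) − (27.95−17.00) = 13.15 − 10.95 = 2.20; fold change = 2^-2.20 = 0.218
CDK6: ΔΔCt = (29.38−17.49) − (30.43−17.00) = 11.89 − 13.43 = -1.54; fold change = 2^1.54 = 2.908
JUN9 has the largest |ΔΔCt| = 3.37.

0.097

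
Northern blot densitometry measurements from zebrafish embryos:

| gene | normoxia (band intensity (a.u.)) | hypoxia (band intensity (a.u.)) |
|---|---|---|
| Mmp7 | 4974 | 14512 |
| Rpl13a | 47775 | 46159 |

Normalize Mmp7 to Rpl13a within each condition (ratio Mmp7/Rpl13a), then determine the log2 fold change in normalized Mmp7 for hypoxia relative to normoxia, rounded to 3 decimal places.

1.594

Mmp7/Rpl13a (normoxia) = 4974 / 47775 = 0.10411
Mmp7/Rpl13a (hypoxia) = 14512 / 46159 = 0.31439
Fold change = 0.31439 / 0.10411 = 3.0197
log2(3.0197) = 1.5944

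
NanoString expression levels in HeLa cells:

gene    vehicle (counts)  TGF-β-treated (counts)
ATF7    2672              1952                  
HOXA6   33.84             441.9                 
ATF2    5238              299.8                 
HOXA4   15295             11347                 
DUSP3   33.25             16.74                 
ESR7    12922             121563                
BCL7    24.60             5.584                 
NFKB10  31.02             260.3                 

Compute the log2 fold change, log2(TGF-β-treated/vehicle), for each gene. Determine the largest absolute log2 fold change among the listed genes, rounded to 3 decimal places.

log2(1952/2672) = -0.453  (ATF7)
log2(441.9/33.84) = 3.707  (HOXA6)
log2(299.8/5238) = -4.127  (ATF2)
log2(11347/15295) = -0.431  (HOXA4)
log2(16.74/33.25) = -0.990  (DUSP3)
log2(121563/12922) = 3.234  (ESR7)
log2(5.584/24.60) = -2.139  (BCL7)
log2(260.3/31.02) = 3.069  (NFKB10)
The largest magnitude belongs to ATF2.

4.127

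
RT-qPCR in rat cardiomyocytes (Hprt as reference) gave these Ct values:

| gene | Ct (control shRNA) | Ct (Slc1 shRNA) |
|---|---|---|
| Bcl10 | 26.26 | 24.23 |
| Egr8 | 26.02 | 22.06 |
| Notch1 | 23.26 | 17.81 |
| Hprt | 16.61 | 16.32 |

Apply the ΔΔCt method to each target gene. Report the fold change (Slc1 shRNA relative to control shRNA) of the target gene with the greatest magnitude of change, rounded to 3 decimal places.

35.753

Bcl10: ΔΔCt = (24.23−16.32) − (26.26−16.61) = 7.91 − 9.65 = -1.74; fold change = 2^1.74 = 3.340
Egr8: ΔΔCt = (22.06−16.32) − (26.02−16.61) = 5.74 − 9.41 = -3.67; fold change = 2^3.67 = 12.729
Notch1: ΔΔCt = (17.81−16.32) − (23.26−16.61) = 1.49 − 6.65 = -5.16; fold change = 2^5.16 = 35.753
Notch1 has the largest |ΔΔCt| = 5.16.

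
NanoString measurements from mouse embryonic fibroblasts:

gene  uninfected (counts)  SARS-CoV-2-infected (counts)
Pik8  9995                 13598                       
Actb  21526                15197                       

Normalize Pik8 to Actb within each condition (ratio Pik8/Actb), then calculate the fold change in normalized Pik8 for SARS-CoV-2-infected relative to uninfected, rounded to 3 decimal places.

1.927

Pik8/Actb (uninfected) = 9995 / 21526 = 0.46432
Pik8/Actb (SARS-CoV-2-infected) = 13598 / 15197 = 0.89478
Fold change = 0.89478 / 0.46432 = 1.9271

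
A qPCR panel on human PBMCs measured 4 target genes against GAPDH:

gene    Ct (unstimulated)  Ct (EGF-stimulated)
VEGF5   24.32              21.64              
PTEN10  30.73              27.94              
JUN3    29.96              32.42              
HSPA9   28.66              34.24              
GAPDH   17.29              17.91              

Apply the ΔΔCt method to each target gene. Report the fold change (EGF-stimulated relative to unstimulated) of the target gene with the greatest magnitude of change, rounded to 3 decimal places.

0.032

VEGF5: ΔΔCt = (21.64−17.91) − (24.32−17.29) = 3.73 − 7.03 = -3.30; fold change = 2^3.30 = 9.849
PTEN10: ΔΔCt = (27.94−17.91) − (30.73−17.29) = 10.03 − 13.44 = -3.41; fold change = 2^3.41 = 10.629
JUN3: ΔΔCt = (32.42−17.91) − (29.96−17.29) = 14.51 − 12.67 = 1.84; fold change = 2^-1.84 = 0.279
HSPA9: ΔΔCt = (34.24−17.91) − (28.66−17.29) = 16.33 − 11.37 = 4.96; fold change = 2^-4.96 = 0.032
HSPA9 has the largest |ΔΔCt| = 4.96.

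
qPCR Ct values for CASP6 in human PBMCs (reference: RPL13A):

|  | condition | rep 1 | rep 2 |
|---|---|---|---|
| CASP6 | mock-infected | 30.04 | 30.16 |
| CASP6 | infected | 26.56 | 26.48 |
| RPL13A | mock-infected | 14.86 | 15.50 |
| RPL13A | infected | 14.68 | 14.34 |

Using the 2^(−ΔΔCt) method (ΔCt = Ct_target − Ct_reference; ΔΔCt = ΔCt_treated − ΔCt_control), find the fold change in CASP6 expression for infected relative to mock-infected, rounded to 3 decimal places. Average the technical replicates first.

7.516

Mean Ct: CASP6 mock-infected 30.100; CASP6 infected 26.520; RPL13A mock-infected 15.180; RPL13A infected 14.510
ΔCt(mock-infected) = 30.100 − 15.180 = 14.920
ΔCt(infected) = 26.520 − 14.510 = 12.010
ΔΔCt = 12.010 − 14.920 = -2.910
Fold change = 2^(−(-2.910)) = 2^2.910 = 7.5162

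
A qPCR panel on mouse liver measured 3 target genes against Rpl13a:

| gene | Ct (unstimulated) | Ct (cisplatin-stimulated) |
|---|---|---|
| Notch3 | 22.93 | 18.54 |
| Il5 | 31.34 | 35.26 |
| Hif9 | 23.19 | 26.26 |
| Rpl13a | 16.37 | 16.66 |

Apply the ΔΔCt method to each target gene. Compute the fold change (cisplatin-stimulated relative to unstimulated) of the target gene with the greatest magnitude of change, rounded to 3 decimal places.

Notch3: ΔΔCt = (18.54−16.66) − (22.93−16.37) = 1.88 − 6.56 = -4.68; fold change = 2^4.68 = 25.634
Il5: ΔΔCt = (35.26−16.66) − (31.34−16.37) = 18.60 − 14.97 = 3.63; fold change = 2^-3.63 = 0.081
Hif9: ΔΔCt = (26.26−16.66) − (23.19−16.37) = 9.60 − 6.82 = 2.78; fold change = 2^-2.78 = 0.146
Notch3 has the largest |ΔΔCt| = 4.68.

25.634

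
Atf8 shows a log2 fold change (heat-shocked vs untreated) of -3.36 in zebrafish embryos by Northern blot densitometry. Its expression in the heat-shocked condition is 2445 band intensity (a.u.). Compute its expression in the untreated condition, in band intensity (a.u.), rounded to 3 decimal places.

25103.811

Fold change = 2^(-3.36) = 0.0974
untreated expression = 2445 / 0.0974 = 25103.811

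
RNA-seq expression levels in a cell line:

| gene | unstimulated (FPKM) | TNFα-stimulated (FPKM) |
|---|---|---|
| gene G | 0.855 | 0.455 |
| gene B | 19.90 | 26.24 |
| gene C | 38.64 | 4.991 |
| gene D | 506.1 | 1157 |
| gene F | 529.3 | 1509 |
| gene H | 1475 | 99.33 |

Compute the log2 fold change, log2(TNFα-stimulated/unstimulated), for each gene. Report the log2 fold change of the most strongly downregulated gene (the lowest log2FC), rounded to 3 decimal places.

log2(0.455/0.855) = -0.910  (gene G)
log2(26.24/19.90) = 0.399  (gene B)
log2(4.991/38.64) = -2.953  (gene C)
log2(1157/506.1) = 1.193  (gene D)
log2(1509/529.3) = 1.511  (gene F)
log2(99.33/1475) = -3.892  (gene H)
gene H is most strongly downregulated.

-3.892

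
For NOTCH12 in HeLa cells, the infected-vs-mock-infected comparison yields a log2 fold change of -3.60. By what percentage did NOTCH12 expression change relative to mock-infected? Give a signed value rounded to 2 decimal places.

Fold change = 2^(-3.60) = 0.0825
Percent change = (FC − 1) × 100% = (0.0825 − 1) × 100 = -91.75%

-91.75%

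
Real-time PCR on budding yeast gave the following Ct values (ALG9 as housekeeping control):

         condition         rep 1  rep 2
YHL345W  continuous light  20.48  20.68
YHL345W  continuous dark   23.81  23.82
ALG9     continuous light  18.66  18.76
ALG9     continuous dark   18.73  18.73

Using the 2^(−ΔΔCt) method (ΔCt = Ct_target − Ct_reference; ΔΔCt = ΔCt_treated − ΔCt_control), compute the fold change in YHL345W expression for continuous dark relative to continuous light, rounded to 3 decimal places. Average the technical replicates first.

Mean Ct: YHL345W continuous light 20.580; YHL345W continuous dark 23.815; ALG9 continuous light 18.710; ALG9 continuous dark 18.730
ΔCt(continuous light) = 20.580 − 18.710 = 1.870
ΔCt(continuous dark) = 23.815 − 18.730 = 5.085
ΔΔCt = 5.085 − 1.870 = 3.215
Fold change = 2^(−3.215) = 0.1077

0.108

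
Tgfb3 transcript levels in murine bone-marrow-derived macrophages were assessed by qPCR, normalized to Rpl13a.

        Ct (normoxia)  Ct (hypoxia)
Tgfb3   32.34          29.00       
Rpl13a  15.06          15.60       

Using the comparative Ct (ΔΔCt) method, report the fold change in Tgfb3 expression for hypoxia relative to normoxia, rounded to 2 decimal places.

ΔCt(normoxia) = 32.340 − 15.060 = 17.280
ΔCt(hypoxia) = 29.000 − 15.600 = 13.400
ΔΔCt = 13.400 − 17.280 = -3.880
Fold change = 2^(−(-3.880)) = 2^3.880 = 14.723

14.72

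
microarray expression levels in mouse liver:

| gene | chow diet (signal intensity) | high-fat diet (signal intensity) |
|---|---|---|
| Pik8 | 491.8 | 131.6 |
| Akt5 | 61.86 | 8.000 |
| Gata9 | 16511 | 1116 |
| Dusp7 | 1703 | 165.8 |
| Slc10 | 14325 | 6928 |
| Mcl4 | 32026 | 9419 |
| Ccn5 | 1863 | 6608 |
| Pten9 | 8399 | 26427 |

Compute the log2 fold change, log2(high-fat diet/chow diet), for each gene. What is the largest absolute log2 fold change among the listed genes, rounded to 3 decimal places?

log2(131.6/491.8) = -1.902  (Pik8)
log2(8.000/61.86) = -2.951  (Akt5)
log2(1116/16511) = -3.887  (Gata9)
log2(165.8/1703) = -3.361  (Dusp7)
log2(6928/14325) = -1.048  (Slc10)
log2(9419/32026) = -1.766  (Mcl4)
log2(6608/1863) = 1.827  (Ccn5)
log2(26427/8399) = 1.654  (Pten9)
The largest magnitude belongs to Gata9.

3.887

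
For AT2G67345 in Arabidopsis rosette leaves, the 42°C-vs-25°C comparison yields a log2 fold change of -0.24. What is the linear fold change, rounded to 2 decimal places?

0.85

Fold change = 2^(-0.24) = 0.847
That is, AT2G67345 drops to 84.7% of the 25°C level.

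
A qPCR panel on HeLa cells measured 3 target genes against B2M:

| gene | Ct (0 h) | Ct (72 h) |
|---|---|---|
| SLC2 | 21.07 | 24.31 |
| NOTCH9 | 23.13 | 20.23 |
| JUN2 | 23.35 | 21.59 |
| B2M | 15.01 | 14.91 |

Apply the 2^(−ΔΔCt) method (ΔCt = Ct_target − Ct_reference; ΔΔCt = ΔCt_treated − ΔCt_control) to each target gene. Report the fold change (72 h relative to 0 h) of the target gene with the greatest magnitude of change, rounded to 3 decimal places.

0.099

SLC2: ΔΔCt = (24.31−14.91) − (21.07−15.01) = 9.40 − 6.06 = 3.34; fold change = 2^-3.34 = 0.099
NOTCH9: ΔΔCt = (20.23−14.91) − (23.13−15.01) = 5.32 − 8.12 = -2.80; fold change = 2^2.80 = 6.964
JUN2: ΔΔCt = (21.59−14.91) − (23.35−15.01) = 6.68 − 8.34 = -1.66; fold change = 2^1.66 = 3.160
SLC2 has the largest |ΔΔCt| = 3.34.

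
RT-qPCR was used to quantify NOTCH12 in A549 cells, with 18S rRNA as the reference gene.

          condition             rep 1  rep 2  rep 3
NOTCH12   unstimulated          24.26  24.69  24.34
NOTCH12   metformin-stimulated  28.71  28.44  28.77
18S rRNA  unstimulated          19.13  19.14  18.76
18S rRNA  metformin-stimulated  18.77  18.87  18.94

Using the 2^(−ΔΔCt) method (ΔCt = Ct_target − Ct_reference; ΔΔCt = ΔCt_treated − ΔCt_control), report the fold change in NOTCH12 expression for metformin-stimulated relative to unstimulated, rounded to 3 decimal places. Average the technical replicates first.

0.049

Mean Ct: NOTCH12 unstimulated 24.430; NOTCH12 metformin-stimulated 28.640; 18S rRNA unstimulated 19.010; 18S rRNA metformin-stimulated 18.860
ΔCt(unstimulated) = 24.430 − 19.010 = 5.420
ΔCt(metformin-stimulated) = 28.640 − 18.860 = 9.780
ΔΔCt = 9.780 − 5.420 = 4.360
Fold change = 2^(−4.360) = 0.0487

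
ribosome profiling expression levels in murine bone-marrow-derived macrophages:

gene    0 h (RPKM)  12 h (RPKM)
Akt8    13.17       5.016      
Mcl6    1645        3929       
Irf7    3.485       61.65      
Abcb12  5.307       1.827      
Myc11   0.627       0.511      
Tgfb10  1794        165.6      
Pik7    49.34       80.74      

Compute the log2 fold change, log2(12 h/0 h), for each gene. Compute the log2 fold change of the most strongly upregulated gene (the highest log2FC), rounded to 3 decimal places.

4.145

log2(5.016/13.17) = -1.393  (Akt8)
log2(3929/1645) = 1.256  (Mcl6)
log2(61.65/3.485) = 4.145  (Irf7)
log2(1.827/5.307) = -1.538  (Abcb12)
log2(0.511/0.627) = -0.295  (Myc11)
log2(165.6/1794) = -3.437  (Tgfb10)
log2(80.74/49.34) = 0.711  (Pik7)
Irf7 is most strongly upregulated.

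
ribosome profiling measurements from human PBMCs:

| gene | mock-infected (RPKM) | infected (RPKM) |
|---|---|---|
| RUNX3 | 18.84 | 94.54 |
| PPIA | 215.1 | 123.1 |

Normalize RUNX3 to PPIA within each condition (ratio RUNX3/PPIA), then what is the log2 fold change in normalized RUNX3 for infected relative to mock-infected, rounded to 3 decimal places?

3.132

RUNX3/PPIA (mock-infected) = 18.84 / 215.1 = 0.087587
RUNX3/PPIA (infected) = 94.54 / 123.1 = 0.76799
Fold change = 0.76799 / 0.087587 = 8.7683
log2(8.7683) = 3.1323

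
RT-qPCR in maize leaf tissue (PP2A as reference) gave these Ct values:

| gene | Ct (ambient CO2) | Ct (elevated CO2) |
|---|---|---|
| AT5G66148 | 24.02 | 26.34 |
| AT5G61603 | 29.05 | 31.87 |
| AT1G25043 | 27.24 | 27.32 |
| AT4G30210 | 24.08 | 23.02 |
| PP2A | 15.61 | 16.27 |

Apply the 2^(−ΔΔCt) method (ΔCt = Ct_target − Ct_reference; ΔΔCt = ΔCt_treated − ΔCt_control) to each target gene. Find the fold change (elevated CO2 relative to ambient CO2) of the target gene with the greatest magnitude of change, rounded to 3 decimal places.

AT5G66148: ΔΔCt = (26.34−16.27) − (24.02−15.61) = 10.07 − 8.41 = 1.66; fold change = 2^-1.66 = 0.316
AT5G61603: ΔΔCt = (31.87−16.27) − (29.05−15.61) = 15.60 − 13.44 = 2.16; fold change = 2^-2.16 = 0.224
AT1G25043: ΔΔCt = (27.32−16.27) − (27.24−15.61) = 11.05 − 11.63 = -0.58; fold change = 2^0.58 = 1.495
AT4G30210: ΔΔCt = (23.02−16.27) − (24.08−15.61) = 6.75 − 8.47 = -1.72; fold change = 2^1.72 = 3.294
AT5G61603 has the largest |ΔΔCt| = 2.16.

0.224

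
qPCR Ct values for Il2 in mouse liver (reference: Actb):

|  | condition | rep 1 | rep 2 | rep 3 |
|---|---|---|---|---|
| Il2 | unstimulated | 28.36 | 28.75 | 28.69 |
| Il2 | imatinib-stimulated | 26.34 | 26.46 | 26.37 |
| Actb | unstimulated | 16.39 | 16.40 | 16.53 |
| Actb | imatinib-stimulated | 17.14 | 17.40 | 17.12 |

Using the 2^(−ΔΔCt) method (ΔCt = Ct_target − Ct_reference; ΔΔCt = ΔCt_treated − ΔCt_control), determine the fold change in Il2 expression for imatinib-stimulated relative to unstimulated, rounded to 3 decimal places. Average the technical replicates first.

7.945

Mean Ct: Il2 unstimulated 28.600; Il2 imatinib-stimulated 26.390; Actb unstimulated 16.440; Actb imatinib-stimulated 17.220
ΔCt(unstimulated) = 28.600 − 16.440 = 12.160
ΔCt(imatinib-stimulated) = 26.390 − 17.220 = 9.170
ΔΔCt = 9.170 − 12.160 = -2.990
Fold change = 2^(−(-2.990)) = 2^2.990 = 7.9447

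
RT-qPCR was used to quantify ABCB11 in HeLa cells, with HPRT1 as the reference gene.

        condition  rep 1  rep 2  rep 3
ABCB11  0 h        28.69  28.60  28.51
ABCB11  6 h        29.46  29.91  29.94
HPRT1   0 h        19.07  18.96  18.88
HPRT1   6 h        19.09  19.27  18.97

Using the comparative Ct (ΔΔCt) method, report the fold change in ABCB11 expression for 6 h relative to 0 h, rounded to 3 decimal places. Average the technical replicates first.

Mean Ct: ABCB11 0 h 28.600; ABCB11 6 h 29.770; HPRT1 0 h 18.970; HPRT1 6 h 19.110
ΔCt(0 h) = 28.600 − 18.970 = 9.630
ΔCt(6 h) = 29.770 − 19.110 = 10.660
ΔΔCt = 10.660 − 9.630 = 1.030
Fold change = 2^(−1.030) = 0.4897

0.490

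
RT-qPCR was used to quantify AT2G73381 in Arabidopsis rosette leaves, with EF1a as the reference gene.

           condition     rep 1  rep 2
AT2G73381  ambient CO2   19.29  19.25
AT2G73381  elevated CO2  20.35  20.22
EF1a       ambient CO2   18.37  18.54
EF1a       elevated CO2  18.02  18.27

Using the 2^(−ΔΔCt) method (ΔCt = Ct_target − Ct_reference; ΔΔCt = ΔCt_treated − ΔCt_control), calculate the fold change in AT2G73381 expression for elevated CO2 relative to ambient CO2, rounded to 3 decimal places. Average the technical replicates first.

0.399

Mean Ct: AT2G73381 ambient CO2 19.270; AT2G73381 elevated CO2 20.285; EF1a ambient CO2 18.455; EF1a elevated CO2 18.145
ΔCt(ambient CO2) = 19.270 − 18.455 = 0.815
ΔCt(elevated CO2) = 20.285 − 18.145 = 2.140
ΔΔCt = 2.140 − 0.815 = 1.325
Fold change = 2^(−1.325) = 0.3991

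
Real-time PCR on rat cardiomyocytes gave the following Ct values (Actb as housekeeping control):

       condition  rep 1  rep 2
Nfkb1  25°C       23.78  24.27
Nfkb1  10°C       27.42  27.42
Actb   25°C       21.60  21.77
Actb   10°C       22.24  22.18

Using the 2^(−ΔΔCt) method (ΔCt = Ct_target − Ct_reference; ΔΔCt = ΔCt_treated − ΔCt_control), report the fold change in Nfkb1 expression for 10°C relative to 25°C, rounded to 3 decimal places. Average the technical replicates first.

0.137

Mean Ct: Nfkb1 25°C 24.025; Nfkb1 10°C 27.420; Actb 25°C 21.685; Actb 10°C 22.210
ΔCt(25°C) = 24.025 − 21.685 = 2.340
ΔCt(10°C) = 27.420 − 22.210 = 5.210
ΔΔCt = 5.210 − 2.340 = 2.870
Fold change = 2^(−2.870) = 0.1368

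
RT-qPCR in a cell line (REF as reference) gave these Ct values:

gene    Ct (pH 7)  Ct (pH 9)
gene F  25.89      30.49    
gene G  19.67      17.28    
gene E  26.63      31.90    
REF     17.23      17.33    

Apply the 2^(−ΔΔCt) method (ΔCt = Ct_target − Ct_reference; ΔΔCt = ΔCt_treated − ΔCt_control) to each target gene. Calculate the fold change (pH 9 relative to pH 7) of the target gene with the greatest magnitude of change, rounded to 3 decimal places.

0.028

gene F: ΔΔCt = (30.49−17.33) − (25.89−17.23) = 13.16 − 8.66 = 4.50; fold change = 2^-4.50 = 0.044
gene G: ΔΔCt = (17.28−17.33) − (19.67−17.23) = -0.05 − 2.44 = -2.49; fold change = 2^2.49 = 5.618
gene E: ΔΔCt = (31.90−17.33) − (26.63−17.23) = 14.57 − 9.40 = 5.17; fold change = 2^-5.17 = 0.028
gene E has the largest |ΔΔCt| = 5.17.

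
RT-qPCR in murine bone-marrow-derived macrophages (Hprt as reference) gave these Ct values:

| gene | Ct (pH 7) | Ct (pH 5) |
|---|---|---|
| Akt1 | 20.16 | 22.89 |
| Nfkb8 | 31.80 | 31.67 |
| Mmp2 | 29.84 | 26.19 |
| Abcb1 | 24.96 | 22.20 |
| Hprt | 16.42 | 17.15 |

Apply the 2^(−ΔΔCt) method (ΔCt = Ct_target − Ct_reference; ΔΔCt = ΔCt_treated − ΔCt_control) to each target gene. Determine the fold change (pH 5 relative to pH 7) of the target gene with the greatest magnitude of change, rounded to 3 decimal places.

Akt1: ΔΔCt = (22.89−17.15) − (20.16−16.42) = 5.74 − 3.74 = 2.00; fold change = 2^-2.00 = 0.250
Nfkb8: ΔΔCt = (31.67−17.15) − (31.80−16.42) = 14.52 − 15.38 = -0.86; fold change = 2^0.86 = 1.815
Mmp2: ΔΔCt = (26.19−17.15) − (29.84−16.42) = 9.04 − 13.42 = -4.38; fold change = 2^4.38 = 20.821
Abcb1: ΔΔCt = (22.20−17.15) − (24.96−16.42) = 5.05 − 8.54 = -3.49; fold change = 2^3.49 = 11.236
Mmp2 has the largest |ΔΔCt| = 4.38.

20.821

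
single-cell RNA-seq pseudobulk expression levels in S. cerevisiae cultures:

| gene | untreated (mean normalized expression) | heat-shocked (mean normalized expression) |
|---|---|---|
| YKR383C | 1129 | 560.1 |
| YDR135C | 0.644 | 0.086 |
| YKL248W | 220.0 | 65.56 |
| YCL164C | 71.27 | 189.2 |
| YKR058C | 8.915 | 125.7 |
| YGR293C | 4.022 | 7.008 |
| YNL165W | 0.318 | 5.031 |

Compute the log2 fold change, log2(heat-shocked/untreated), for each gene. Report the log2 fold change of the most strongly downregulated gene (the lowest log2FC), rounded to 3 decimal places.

log2(560.1/1129) = -1.011  (YKR383C)
log2(0.086/0.644) = -2.905  (YDR135C)
log2(65.56/220.0) = -1.747  (YKL248W)
log2(189.2/71.27) = 1.409  (YCL164C)
log2(125.7/8.915) = 3.818  (YKR058C)
log2(7.008/4.022) = 0.801  (YGR293C)
log2(5.031/0.318) = 3.984  (YNL165W)
YDR135C is most strongly downregulated.

-2.905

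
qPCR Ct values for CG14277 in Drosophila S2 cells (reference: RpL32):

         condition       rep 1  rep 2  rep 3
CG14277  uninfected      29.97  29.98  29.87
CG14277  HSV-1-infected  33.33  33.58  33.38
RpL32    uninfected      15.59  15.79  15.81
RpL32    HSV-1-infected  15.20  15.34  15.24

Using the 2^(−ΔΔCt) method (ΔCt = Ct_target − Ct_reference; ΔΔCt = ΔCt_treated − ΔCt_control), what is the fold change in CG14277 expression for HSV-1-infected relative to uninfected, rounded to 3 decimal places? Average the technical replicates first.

0.064

Mean Ct: CG14277 uninfected 29.940; CG14277 HSV-1-infected 33.430; RpL32 uninfected 15.730; RpL32 HSV-1-infected 15.260
ΔCt(uninfected) = 29.940 − 15.730 = 14.210
ΔCt(HSV-1-infected) = 33.430 − 15.260 = 18.170
ΔΔCt = 18.170 − 14.210 = 3.960
Fold change = 2^(−3.960) = 0.0643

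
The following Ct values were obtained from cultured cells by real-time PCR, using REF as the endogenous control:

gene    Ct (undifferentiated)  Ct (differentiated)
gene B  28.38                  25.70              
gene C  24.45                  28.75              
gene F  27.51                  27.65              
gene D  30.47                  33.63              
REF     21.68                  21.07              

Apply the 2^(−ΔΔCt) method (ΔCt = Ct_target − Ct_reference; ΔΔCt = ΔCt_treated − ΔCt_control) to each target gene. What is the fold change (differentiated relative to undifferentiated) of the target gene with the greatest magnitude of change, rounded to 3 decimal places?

0.033

gene B: ΔΔCt = (25.70−21.07) − (28.38−21.68) = 4.63 − 6.70 = -2.07; fold change = 2^2.07 = 4.199
gene C: ΔΔCt = (28.75−21.07) − (24.45−21.68) = 7.68 − 2.77 = 4.91; fold change = 2^-4.91 = 0.033
gene F: ΔΔCt = (27.65−21.07) − (27.51−21.68) = 6.58 − 5.83 = 0.75; fold change = 2^-0.75 = 0.595
gene D: ΔΔCt = (33.63−21.07) − (30.47−21.68) = 12.56 − 8.79 = 3.77; fold change = 2^-3.77 = 0.073
gene C has the largest |ΔΔCt| = 4.91.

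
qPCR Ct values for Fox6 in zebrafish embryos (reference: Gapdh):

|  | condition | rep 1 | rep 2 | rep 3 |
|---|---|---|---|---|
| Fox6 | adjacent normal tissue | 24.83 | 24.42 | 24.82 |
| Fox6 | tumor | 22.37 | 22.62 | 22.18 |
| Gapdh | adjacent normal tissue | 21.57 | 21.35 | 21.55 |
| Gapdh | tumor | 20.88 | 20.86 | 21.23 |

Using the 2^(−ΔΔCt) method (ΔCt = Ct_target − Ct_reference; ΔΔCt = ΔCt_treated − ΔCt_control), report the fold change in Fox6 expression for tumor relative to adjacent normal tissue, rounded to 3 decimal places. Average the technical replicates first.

Mean Ct: Fox6 adjacent normal tissue 24.690; Fox6 tumor 22.390; Gapdh adjacent normal tissue 21.490; Gapdh tumor 20.990
ΔCt(adjacent normal tissue) = 24.690 − 21.490 = 3.200
ΔCt(tumor) = 22.390 − 20.990 = 1.400
ΔΔCt = 1.400 − 3.200 = -1.800
Fold change = 2^(−(-1.800)) = 2^1.800 = 3.4822

3.482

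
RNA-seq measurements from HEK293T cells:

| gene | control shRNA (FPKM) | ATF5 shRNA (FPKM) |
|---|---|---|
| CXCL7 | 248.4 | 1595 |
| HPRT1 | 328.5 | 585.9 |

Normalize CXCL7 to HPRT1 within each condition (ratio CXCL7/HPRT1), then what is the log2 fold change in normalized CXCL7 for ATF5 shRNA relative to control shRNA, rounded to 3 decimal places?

1.848

CXCL7/HPRT1 (control shRNA) = 248.4 / 328.5 = 0.75616
CXCL7/HPRT1 (ATF5 shRNA) = 1595 / 585.9 = 2.7223
Fold change = 2.7223 / 0.75616 = 3.6002
log2(3.6002) = 1.8481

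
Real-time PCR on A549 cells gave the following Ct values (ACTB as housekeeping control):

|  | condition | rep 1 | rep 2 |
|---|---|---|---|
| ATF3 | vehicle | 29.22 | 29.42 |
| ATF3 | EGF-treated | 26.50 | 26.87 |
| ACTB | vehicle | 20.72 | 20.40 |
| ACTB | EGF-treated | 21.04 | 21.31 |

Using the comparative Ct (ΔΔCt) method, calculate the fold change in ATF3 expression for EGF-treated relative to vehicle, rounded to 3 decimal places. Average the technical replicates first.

9.514

Mean Ct: ATF3 vehicle 29.320; ATF3 EGF-treated 26.685; ACTB vehicle 20.560; ACTB EGF-treated 21.175
ΔCt(vehicle) = 29.320 − 20.560 = 8.760
ΔCt(EGF-treated) = 26.685 − 21.175 = 5.510
ΔΔCt = 5.510 − 8.760 = -3.250
Fold change = 2^(−(-3.250)) = 2^3.250 = 9.5137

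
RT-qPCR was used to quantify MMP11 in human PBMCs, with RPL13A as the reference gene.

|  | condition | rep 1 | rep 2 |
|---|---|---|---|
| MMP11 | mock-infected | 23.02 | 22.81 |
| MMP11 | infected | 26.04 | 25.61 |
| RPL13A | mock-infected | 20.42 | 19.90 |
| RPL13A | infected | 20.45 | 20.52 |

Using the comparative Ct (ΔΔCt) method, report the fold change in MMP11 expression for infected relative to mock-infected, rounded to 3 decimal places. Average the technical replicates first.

0.167

Mean Ct: MMP11 mock-infected 22.915; MMP11 infected 25.825; RPL13A mock-infected 20.160; RPL13A infected 20.485
ΔCt(mock-infected) = 22.915 − 20.160 = 2.755
ΔCt(infected) = 25.825 − 20.485 = 5.340
ΔΔCt = 5.340 − 2.755 = 2.585
Fold change = 2^(−2.585) = 0.1667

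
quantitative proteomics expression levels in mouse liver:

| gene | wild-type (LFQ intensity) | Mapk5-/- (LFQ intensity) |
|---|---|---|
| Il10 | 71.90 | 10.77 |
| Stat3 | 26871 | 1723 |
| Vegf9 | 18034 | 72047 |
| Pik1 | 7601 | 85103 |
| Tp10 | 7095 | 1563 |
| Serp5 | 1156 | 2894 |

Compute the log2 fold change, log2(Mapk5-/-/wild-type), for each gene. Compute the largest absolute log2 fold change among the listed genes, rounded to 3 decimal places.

log2(10.77/71.90) = -2.739  (Il10)
log2(1723/26871) = -3.963  (Stat3)
log2(72047/18034) = 1.998  (Vegf9)
log2(85103/7601) = 3.485  (Pik1)
log2(1563/7095) = -2.182  (Tp10)
log2(2894/1156) = 1.324  (Serp5)
The largest magnitude belongs to Stat3.

3.963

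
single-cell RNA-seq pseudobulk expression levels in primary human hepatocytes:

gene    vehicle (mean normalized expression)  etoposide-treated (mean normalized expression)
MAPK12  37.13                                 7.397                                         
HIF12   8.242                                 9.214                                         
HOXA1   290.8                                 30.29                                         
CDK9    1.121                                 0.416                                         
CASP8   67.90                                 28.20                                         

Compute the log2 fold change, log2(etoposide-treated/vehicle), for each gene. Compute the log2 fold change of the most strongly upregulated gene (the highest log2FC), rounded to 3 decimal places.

log2(7.397/37.13) = -2.328  (MAPK12)
log2(9.214/8.242) = 0.161  (HIF12)
log2(30.29/290.8) = -3.263  (HOXA1)
log2(0.416/1.121) = -1.430  (CDK9)
log2(28.20/67.90) = -1.268  (CASP8)
HIF12 is most strongly upregulated.

0.161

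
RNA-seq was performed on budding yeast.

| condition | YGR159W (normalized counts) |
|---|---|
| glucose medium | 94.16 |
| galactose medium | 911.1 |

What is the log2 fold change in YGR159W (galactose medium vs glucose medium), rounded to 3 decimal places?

3.274

Fold change = 911.1 / 94.16 = 9.6761
log2(9.6761) = 3.2744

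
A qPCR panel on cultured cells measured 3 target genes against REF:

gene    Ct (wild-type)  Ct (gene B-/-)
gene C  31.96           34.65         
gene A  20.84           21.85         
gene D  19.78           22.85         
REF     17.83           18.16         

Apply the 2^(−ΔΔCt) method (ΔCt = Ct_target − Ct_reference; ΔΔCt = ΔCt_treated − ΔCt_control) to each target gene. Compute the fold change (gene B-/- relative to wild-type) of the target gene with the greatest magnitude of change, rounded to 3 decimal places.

0.150

gene C: ΔΔCt = (34.65−18.16) − (31.96−17.83) = 16.49 − 14.13 = 2.36; fold change = 2^-2.36 = 0.195
gene A: ΔΔCt = (21.85−18.16) − (20.84−17.83) = 3.69 − 3.01 = 0.68; fold change = 2^-0.68 = 0.624
gene D: ΔΔCt = (22.85−18.16) − (19.78−17.83) = 4.69 − 1.95 = 2.74; fold change = 2^-2.74 = 0.150
gene D has the largest |ΔΔCt| = 2.74.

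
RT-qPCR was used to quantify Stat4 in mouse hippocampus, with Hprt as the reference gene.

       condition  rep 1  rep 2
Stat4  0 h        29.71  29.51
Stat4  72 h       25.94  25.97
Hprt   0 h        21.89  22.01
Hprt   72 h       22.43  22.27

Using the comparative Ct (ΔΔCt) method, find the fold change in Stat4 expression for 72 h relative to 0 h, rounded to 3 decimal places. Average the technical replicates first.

Mean Ct: Stat4 0 h 29.610; Stat4 72 h 25.955; Hprt 0 h 21.950; Hprt 72 h 22.350
ΔCt(0 h) = 29.610 − 21.950 = 7.660
ΔCt(72 h) = 25.955 − 22.350 = 3.605
ΔΔCt = 3.605 − 7.660 = -4.055
Fold change = 2^(−(-4.055)) = 2^4.055 = 16.6217

16.622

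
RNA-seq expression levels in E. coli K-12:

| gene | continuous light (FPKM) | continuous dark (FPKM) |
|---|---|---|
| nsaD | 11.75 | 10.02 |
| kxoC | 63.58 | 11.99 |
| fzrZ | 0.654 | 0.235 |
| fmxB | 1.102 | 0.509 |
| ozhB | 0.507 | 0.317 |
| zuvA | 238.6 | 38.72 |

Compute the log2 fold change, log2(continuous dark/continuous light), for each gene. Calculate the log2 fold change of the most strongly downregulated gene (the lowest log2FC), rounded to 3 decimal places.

-2.623

log2(10.02/11.75) = -0.230  (nsaD)
log2(11.99/63.58) = -2.407  (kxoC)
log2(0.235/0.654) = -1.477  (fzrZ)
log2(0.509/1.102) = -1.114  (fmxB)
log2(0.317/0.507) = -0.678  (ozhB)
log2(38.72/238.6) = -2.623  (zuvA)
zuvA is most strongly downregulated.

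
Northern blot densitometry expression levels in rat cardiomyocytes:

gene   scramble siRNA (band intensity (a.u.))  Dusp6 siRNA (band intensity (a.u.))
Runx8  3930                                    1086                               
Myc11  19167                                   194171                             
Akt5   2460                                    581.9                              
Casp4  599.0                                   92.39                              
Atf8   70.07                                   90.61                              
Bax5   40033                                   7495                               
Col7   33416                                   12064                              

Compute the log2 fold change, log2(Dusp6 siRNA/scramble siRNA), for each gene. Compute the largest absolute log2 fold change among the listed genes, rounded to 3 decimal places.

log2(1086/3930) = -1.856  (Runx8)
log2(194171/19167) = 3.341  (Myc11)
log2(581.9/2460) = -2.080  (Akt5)
log2(92.39/599.0) = -2.697  (Casp4)
log2(90.61/70.07) = 0.371  (Atf8)
log2(7495/40033) = -2.417  (Bax5)
log2(12064/33416) = -1.470  (Col7)
The largest magnitude belongs to Myc11.

3.341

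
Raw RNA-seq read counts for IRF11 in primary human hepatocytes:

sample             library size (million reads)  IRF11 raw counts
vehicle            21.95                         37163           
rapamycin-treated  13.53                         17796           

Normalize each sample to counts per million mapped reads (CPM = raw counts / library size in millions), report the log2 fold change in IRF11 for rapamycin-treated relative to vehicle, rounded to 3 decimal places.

-0.364

CPM(vehicle) = 37163 / 21.95 = 1693.0752
CPM(rapamycin-treated) = 17796 / 13.53 = 1315.2993
Fold change = 1315.2993 / 1693.0752 = 0.77687
log2(0.77687) = -0.3643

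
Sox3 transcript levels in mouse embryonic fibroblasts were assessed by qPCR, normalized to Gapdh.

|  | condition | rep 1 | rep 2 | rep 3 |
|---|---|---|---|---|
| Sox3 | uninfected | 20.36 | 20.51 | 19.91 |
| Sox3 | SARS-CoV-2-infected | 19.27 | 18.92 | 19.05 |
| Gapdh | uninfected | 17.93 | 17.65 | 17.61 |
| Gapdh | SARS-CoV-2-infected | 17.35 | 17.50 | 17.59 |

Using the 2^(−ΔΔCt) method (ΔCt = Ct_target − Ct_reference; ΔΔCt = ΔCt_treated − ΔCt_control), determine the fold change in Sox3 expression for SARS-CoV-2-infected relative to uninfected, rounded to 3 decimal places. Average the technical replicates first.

Mean Ct: Sox3 uninfected 20.260; Sox3 SARS-CoV-2-infected 19.080; Gapdh uninfected 17.730; Gapdh SARS-CoV-2-infected 17.480
ΔCt(uninfected) = 20.260 − 17.730 = 2.530
ΔCt(SARS-CoV-2-infected) = 19.080 − 17.480 = 1.600
ΔΔCt = 1.600 − 2.530 = -0.930
Fold change = 2^(−(-0.930)) = 2^0.930 = 1.9053

1.905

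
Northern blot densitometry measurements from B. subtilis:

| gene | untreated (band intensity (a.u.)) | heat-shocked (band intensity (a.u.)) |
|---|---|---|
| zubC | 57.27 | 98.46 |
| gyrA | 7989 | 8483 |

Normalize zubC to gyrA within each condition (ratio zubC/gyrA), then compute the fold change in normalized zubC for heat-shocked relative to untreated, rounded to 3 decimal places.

1.619

zubC/gyrA (untreated) = 57.27 / 7989 = 0.0071686
zubC/gyrA (heat-shocked) = 98.46 / 8483 = 0.011607
Fold change = 0.011607 / 0.0071686 = 1.6191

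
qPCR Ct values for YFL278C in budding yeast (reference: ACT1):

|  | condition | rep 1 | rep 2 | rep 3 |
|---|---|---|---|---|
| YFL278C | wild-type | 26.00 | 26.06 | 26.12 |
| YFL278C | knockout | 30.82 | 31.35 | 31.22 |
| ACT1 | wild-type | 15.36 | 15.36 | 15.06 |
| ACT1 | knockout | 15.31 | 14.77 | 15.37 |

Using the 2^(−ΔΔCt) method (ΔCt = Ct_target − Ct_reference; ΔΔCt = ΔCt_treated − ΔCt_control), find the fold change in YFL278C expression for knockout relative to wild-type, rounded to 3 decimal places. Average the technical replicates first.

Mean Ct: YFL278C wild-type 26.060; YFL278C knockout 31.130; ACT1 wild-type 15.260; ACT1 knockout 15.150
ΔCt(wild-type) = 26.060 − 15.260 = 10.800
ΔCt(knockout) = 31.130 − 15.150 = 15.980
ΔΔCt = 15.980 − 10.800 = 5.180
Fold change = 2^(−5.180) = 0.0276

0.028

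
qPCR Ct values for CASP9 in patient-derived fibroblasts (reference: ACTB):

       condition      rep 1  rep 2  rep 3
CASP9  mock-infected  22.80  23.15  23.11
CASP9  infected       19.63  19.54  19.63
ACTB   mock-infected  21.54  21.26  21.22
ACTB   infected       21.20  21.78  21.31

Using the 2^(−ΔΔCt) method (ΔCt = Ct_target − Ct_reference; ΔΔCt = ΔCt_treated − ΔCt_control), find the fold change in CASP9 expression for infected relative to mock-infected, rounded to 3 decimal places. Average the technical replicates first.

Mean Ct: CASP9 mock-infected 23.020; CASP9 infected 19.600; ACTB mock-infected 21.340; ACTB infected 21.430
ΔCt(mock-infected) = 23.020 − 21.340 = 1.680
ΔCt(infected) = 19.600 − 21.430 = -1.830
ΔΔCt = -1.830 − 1.680 = -3.510
Fold change = 2^(−(-3.510)) = 2^3.510 = 11.3924

11.392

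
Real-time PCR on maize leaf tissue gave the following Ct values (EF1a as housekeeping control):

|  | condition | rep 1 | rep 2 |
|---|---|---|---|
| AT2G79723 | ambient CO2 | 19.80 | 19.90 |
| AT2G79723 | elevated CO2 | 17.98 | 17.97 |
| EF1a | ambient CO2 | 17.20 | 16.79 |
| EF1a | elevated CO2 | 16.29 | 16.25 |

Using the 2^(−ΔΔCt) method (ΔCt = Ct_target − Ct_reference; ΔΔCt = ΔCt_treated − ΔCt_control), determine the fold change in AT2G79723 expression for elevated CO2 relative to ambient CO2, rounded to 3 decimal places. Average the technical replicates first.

2.219

Mean Ct: AT2G79723 ambient CO2 19.850; AT2G79723 elevated CO2 17.975; EF1a ambient CO2 16.995; EF1a elevated CO2 16.270
ΔCt(ambient CO2) = 19.850 − 16.995 = 2.855
ΔCt(elevated CO2) = 17.975 − 16.270 = 1.705
ΔΔCt = 1.705 − 2.855 = -1.150
Fold change = 2^(−(-1.150)) = 2^1.150 = 2.2191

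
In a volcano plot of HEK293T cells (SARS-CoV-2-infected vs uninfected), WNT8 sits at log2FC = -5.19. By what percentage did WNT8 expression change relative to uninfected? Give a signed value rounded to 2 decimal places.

-97.26%

Fold change = 2^(-5.19) = 0.0274
Percent change = (FC − 1) × 100% = (0.0274 − 1) × 100 = -97.26%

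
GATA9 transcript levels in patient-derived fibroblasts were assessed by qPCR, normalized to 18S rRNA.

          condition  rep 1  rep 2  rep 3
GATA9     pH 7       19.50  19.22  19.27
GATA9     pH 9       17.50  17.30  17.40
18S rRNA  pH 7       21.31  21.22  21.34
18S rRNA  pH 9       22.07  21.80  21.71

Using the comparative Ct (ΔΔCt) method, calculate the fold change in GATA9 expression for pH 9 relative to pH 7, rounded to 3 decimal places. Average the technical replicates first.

5.657

Mean Ct: GATA9 pH 7 19.330; GATA9 pH 9 17.400; 18S rRNA pH 7 21.290; 18S rRNA pH 9 21.860
ΔCt(pH 7) = 19.330 − 21.290 = -1.960
ΔCt(pH 9) = 17.400 − 21.860 = -4.460
ΔΔCt = -4.460 − (-1.960) = -2.500
Fold change = 2^(−(-2.500)) = 2^2.500 = 5.6569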